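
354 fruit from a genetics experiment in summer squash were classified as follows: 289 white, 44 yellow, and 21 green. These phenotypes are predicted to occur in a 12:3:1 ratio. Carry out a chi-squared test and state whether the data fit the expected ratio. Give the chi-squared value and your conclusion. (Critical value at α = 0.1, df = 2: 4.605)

9.680; not consistent

Under the 12:3:1 hypothesis (Σ ratio = 16, N = 354):
  white: 354 × 12/16 = 265.5
  yellow: 354 × 3/16 = 66.375
  green: 354 × 1/16 = 22.125
χ² = Σ (O − E)² / E
  white: (289 − 265.5)² / 265.5 = 2.0800
  yellow: (44 − 66.375)² / 66.375 = 7.5426
  green: (21 − 22.125)² / 22.125 = 0.0572
χ² = 2.0800 + 7.5426 + 0.0572 = 9.6798 ≈ 9.680
Degrees of freedom = 3 − 1 = 2; critical value at α = 0.1 is 4.605.
Since 9.680 > 4.605, we reject the null hypothesis — the data do not fit the 12:3:1 ratio.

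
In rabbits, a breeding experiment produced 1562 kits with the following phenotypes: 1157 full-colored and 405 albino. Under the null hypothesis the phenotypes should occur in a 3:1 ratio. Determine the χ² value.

Expected counts for N = 1562 under a 3:1 ratio (total parts = 4):
  full-colored: 1562 × 3/4 = 1171.5
  albino: 1562 × 1/4 = 390.5
χ² = Σ (O − E)² / E
  full-colored: (1157 − 1171.5)² / 1171.5 = 0.1795
  albino: (405 − 390.5)² / 390.5 = 0.5384
χ² = 0.1795 + 0.5384 = 0.7179 ≈ 0.718

0.718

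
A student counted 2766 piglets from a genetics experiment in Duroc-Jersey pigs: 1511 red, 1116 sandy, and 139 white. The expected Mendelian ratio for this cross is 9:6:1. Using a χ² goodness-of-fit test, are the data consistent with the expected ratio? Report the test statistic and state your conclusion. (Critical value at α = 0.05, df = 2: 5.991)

13.911; not consistent

Under the 9:6:1 hypothesis (Σ ratio = 16, N = 2766):
  red: 2766 × 9/16 = 1555.875
  sandy: 2766 × 6/16 = 1037.25
  white: 2766 × 1/16 = 172.875
χ² = Σ (O − E)² / E
  red: (1511 − 1555.875)² / 1555.875 = 1.2943
  sandy: (1116 − 1037.25)² / 1037.25 = 5.9789
  white: (139 − 172.875)² / 172.875 = 6.6378
χ² = 1.2943 + 5.9789 + 6.6378 = 13.911
Degrees of freedom = 3 − 1 = 2; critical value at α = 0.05 is 5.991.
Since 13.911 > 5.991, we reject the null hypothesis — the data do not fit the 9:6:1 ratio.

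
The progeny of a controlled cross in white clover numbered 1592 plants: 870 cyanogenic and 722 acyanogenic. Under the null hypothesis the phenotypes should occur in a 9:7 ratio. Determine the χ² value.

Total ratio parts = 16. Expected numbers out of 1592:
  cyanogenic: 1592 × 9/16 = 895.5
  acyanogenic: 1592 × 7/16 = 696.5
χ² = Σ (O − E)² / E
  cyanogenic: (870 − 895.5)² / 895.5 = 0.7261
  acyanogenic: (722 − 696.5)² / 696.5 = 0.9336
χ² = 0.7261 + 0.9336 = 1.6597 ≈ 1.660

1.660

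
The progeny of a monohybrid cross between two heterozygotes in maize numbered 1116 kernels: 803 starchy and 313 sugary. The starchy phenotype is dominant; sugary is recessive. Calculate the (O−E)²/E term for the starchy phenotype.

1.381

For a monohybrid cross between heterozygotes with complete dominance, the expected phenotypic ratio is 3:1.
Under the 3:1 hypothesis (Σ ratio = 4, N = 1116):
  starchy: 1116 × 3/4 = 837
  sugary: 1116 × 1/4 = 279
Contribution of starchy: (803 − 837)² / 837 = 1.3811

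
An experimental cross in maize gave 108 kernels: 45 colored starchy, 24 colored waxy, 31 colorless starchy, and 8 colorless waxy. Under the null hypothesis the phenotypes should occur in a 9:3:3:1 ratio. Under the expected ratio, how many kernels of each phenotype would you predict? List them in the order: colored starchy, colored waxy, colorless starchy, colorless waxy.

The 9:3:3:1 ratio has 16 parts, so with N = 108 the expected counts are:
  colored starchy: 108 × 9/16 = 60.75
  colored waxy: 108 × 3/16 = 20.25
  colorless starchy: 108 × 3/16 = 20.25
  colorless waxy: 108 × 1/16 = 6.75

60.75, 20.25, 20.25, 6.75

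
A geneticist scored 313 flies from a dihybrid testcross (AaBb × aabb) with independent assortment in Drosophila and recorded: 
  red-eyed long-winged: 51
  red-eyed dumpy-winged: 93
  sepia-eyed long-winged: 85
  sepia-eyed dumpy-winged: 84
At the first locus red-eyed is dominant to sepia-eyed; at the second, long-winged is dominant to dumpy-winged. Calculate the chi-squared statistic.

A dihybrid testcross with independent assortment gives a 1:1:1:1 ratio.
Total ratio parts = 4. Expected numbers out of 313:
  red-eyed long-winged: 313 × 1/4 = 78.25
  red-eyed dumpy-winged: 313 × 1/4 = 78.25
  sepia-eyed long-winged: 313 × 1/4 = 78.25
  sepia-eyed dumpy-winged: 313 × 1/4 = 78.25
χ² = Σ (O − E)² / E
  red-eyed long-winged: (51 − 78.25)² / 78.25 = 9.4896
  red-eyed dumpy-winged: (93 − 78.25)² / 78.25 = 2.7804
  sepia-eyed long-winged: (85 − 78.25)² / 78.25 = 0.5823
  sepia-eyed dumpy-winged: (84 − 78.25)² / 78.25 = 0.4225
χ² = 9.4896 + 2.7804 + 0.5823 + 0.4225 = 13.2748 ≈ 13.275

13.275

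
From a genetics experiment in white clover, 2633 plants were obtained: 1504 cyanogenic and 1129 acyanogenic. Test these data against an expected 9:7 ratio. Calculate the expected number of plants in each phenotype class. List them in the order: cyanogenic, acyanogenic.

Under the 9:7 hypothesis (Σ ratio = 16, N = 2633):
  cyanogenic: 2633 × 9/16 = 1481.0625
  acyanogenic: 2633 × 7/16 = 1151.9375

1481.0625, 1151.9375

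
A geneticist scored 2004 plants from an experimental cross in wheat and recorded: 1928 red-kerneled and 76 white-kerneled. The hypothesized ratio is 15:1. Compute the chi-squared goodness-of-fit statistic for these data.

Expected counts for N = 2004 under a 15:1 ratio (total parts = 16):
  red-kerneled: 2004 × 15/16 = 1878.75
  white-kerneled: 2004 × 1/16 = 125.25
χ² = Σ (O − E)² / E
  red-kerneled: (1928 − 1878.75)² / 1878.75 = 1.2911
  white-kerneled: (76 − 125.25)² / 125.25 = 19.3658
χ² = 1.2911 + 19.3658 = 20.6569 ≈ 20.657

20.657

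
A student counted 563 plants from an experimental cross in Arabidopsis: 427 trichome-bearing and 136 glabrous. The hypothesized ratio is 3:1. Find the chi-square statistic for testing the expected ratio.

0.214

Expected counts for N = 563 under a 3:1 ratio (total parts = 4):
  trichome-bearing: 563 × 3/4 = 422.25
  glabrous: 563 × 1/4 = 140.75
χ² = Σ (O − E)² / E
  trichome-bearing: (427 − 422.25)² / 422.25 = 0.0534
  glabrous: (136 − 140.75)² / 140.75 = 0.1603
χ² = 0.0534 + 0.1603 = 0.2137 ≈ 0.214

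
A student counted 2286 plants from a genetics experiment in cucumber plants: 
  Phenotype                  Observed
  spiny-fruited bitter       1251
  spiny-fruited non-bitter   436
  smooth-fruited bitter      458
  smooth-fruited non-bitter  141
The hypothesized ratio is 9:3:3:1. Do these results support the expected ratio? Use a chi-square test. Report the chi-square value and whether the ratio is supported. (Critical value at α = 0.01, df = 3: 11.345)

Total ratio parts = 16. Expected numbers out of 2286:
  spiny-fruited bitter: 2286 × 9/16 = 1285.875
  spiny-fruited non-bitter: 2286 × 3/16 = 428.625
  smooth-fruited bitter: 2286 × 3/16 = 428.625
  smooth-fruited non-bitter: 2286 × 1/16 = 142.875
χ² = Σ (O − E)² / E
  spiny-fruited bitter: (1251 − 1285.875)² / 1285.875 = 0.9459
  spiny-fruited non-bitter: (436 − 428.625)² / 428.625 = 0.1269
  smooth-fruited bitter: (458 − 428.625)² / 428.625 = 2.0132
  smooth-fruited non-bitter: (141 − 142.875)² / 142.875 = 0.0246
χ² = 0.9459 + 0.1269 + 2.0132 + 0.0246 = 3.1106 ≈ 3.111
Degrees of freedom = 4 − 1 = 3; critical value at α = 0.01 is 11.345.
Since 3.111 < 11.345, we fail to reject the null hypothesis — the data are consistent with the 9:3:3:1 ratio.

3.111; consistent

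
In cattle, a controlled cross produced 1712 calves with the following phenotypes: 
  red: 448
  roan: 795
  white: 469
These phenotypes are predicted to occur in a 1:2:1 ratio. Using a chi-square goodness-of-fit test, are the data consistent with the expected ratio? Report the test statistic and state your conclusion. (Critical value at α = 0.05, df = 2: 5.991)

Total ratio parts = 4. Expected numbers out of 1712:
  red: 1712 × 1/4 = 428
  roan: 1712 × 2/4 = 856
  white: 1712 × 1/4 = 428
χ² = Σ (O − E)² / E
  red: (448 − 428)² / 428 = 0.9346
  roan: (795 − 856)² / 856 = 4.3470
  white: (469 − 428)² / 428 = 3.9276
χ² = 0.9346 + 4.3470 + 3.9276 = 9.2092 ≈ 9.209
Degrees of freedom = 3 − 1 = 2; critical value at α = 0.05 is 5.991.
Since 9.209 > 5.991, we reject the null hypothesis — the data do not fit the 1:2:1 ratio.

9.209; not consistent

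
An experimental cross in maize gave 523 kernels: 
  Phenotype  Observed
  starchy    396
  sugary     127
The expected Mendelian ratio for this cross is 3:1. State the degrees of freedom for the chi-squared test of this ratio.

1

A goodness-of-fit test with 2 phenotype classes has df = 2 − 1 = 1.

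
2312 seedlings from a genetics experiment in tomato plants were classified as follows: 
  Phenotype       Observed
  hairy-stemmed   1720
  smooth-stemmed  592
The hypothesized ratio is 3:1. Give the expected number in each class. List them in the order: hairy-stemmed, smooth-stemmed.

The 3:1 ratio has 4 parts, so with N = 2312 the expected counts are:
  hairy-stemmed: 2312 × 3/4 = 1734
  smooth-stemmed: 2312 × 1/4 = 578

1734, 578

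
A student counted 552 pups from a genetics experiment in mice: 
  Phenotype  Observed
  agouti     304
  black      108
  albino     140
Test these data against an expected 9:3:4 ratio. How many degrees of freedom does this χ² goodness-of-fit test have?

A goodness-of-fit test with 3 phenotype classes has df = 3 − 1 = 2.

2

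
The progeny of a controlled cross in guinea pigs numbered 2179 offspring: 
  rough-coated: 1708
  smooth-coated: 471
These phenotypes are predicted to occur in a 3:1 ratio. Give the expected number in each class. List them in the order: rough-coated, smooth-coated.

1634.25, 544.75

Under the 3:1 hypothesis (Σ ratio = 4, N = 2179):
  rough-coated: 2179 × 3/4 = 1634.25
  smooth-coated: 2179 × 1/4 = 544.75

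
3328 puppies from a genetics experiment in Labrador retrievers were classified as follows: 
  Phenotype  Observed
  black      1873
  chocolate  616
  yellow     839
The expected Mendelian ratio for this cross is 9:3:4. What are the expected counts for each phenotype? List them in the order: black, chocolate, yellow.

The 9:3:4 ratio has 16 parts, so with N = 3328 the expected counts are:
  black: 3328 × 9/16 = 1872
  chocolate: 3328 × 3/16 = 624
  yellow: 3328 × 4/16 = 832

1872, 624, 832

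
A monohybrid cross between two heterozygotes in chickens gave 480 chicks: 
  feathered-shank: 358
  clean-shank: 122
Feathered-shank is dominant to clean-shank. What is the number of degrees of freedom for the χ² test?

For a monohybrid cross between heterozygotes with complete dominance, the expected phenotypic ratio is 3:1.
A goodness-of-fit test with 2 phenotype classes has df = 2 − 1 = 1.

1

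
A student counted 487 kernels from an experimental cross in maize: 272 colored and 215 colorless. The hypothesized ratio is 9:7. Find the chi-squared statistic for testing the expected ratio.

0.031

Under the 9:7 hypothesis (Σ ratio = 16, N = 487):
  colored: 487 × 9/16 = 273.9375
  colorless: 487 × 7/16 = 213.0625
χ² = Σ (O − E)² / E
  colored: (272 − 273.9375)² / 273.9375 = 0.0137
  colorless: (215 − 213.0625)² / 213.0625 = 0.0176
χ² = 0.0137 + 0.0176 = 0.0313 ≈ 0.031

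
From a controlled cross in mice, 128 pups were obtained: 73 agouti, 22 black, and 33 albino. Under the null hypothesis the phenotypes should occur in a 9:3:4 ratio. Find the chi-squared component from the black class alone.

0.167

Expected counts for N = 128 under a 9:3:4 ratio (total parts = 16):
  agouti: 128 × 9/16 = 72
  black: 128 × 3/16 = 24
  albino: 128 × 4/16 = 32
Contribution of black: (22 − 24)² / 24 = 0.1667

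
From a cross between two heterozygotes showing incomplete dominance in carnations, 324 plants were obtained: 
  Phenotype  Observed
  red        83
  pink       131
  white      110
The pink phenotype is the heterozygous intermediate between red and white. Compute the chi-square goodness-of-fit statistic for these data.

16.364

With incomplete dominance, a heterozygote × heterozygote cross gives a 1:2:1 phenotypic ratio.
Under the 1:2:1 hypothesis (Σ ratio = 4, N = 324):
  red: 324 × 1/4 = 81
  pink: 324 × 2/4 = 162
  white: 324 × 1/4 = 81
χ² = Σ (O − E)² / E
  red: (83 − 81)² / 81 = 0.0494
  pink: (131 − 162)² / 162 = 5.9321
  white: (110 − 81)² / 81 = 10.3827
χ² = 0.0494 + 5.9321 + 10.3827 = 16.3642 ≈ 16.364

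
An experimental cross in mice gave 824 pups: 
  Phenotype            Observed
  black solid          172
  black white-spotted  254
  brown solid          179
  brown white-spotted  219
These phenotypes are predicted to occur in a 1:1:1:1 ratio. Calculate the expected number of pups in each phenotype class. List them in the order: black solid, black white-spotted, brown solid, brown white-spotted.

206, 206, 206, 206

Total ratio parts = 4. Expected numbers out of 824:
  black solid: 824 × 1/4 = 206
  black white-spotted: 824 × 1/4 = 206
  brown solid: 824 × 1/4 = 206
  brown white-spotted: 824 × 1/4 = 206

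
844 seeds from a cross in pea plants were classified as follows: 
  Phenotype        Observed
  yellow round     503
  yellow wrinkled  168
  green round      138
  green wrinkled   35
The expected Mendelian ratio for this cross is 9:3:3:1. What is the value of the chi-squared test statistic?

10.846

The 9:3:3:1 ratio has 16 parts, so with N = 844 the expected counts are:
  yellow round: 844 × 9/16 = 474.75
  yellow wrinkled: 844 × 3/16 = 158.25
  green round: 844 × 3/16 = 158.25
  green wrinkled: 844 × 1/16 = 52.75
χ² = Σ (O − E)² / E
  yellow round: (503 − 474.75)² / 474.75 = 1.6810
  yellow wrinkled: (168 − 158.25)² / 158.25 = 0.6007
  green round: (138 − 158.25)² / 158.25 = 2.5912
  green wrinkled: (35 − 52.75)² / 52.75 = 5.9727
χ² = 1.6810 + 0.6007 + 2.5912 + 5.9727 = 10.8456 ≈ 10.846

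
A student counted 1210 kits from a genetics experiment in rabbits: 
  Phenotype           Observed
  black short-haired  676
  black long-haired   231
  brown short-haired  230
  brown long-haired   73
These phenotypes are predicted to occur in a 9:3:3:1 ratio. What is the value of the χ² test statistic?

0.241

Total ratio parts = 16. Expected numbers out of 1210:
  black short-haired: 1210 × 9/16 = 680.625
  black long-haired: 1210 × 3/16 = 226.875
  brown short-haired: 1210 × 3/16 = 226.875
  brown long-haired: 1210 × 1/16 = 75.625
χ² = Σ (O − E)² / E
  black short-haired: (676 − 680.625)² / 680.625 = 0.0314
  black long-haired: (231 − 226.875)² / 226.875 = 0.0750
  brown short-haired: (230 − 226.875)² / 226.875 = 0.0430
  brown long-haired: (73 − 75.625)² / 75.625 = 0.0911
χ² = 0.0314 + 0.0750 + 0.0430 + 0.0911 = 0.2405 ≈ 0.241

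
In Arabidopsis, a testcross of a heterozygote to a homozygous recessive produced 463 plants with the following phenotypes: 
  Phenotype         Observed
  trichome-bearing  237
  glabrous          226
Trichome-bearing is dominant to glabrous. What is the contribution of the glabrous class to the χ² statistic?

A testcross of a heterozygote (Aa × aa) gives a 1:1 phenotypic ratio.
Under the 1:1 hypothesis (Σ ratio = 2, N = 463):
  trichome-bearing: 463 × 1/2 = 231.5
  glabrous: 463 × 1/2 = 231.5
Contribution of glabrous: (226 − 231.5)² / 231.5 = 0.1307

0.131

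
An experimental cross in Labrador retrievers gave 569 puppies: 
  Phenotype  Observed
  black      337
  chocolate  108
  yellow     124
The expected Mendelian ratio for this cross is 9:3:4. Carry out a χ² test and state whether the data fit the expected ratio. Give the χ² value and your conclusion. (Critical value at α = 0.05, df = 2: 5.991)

Expected counts for N = 569 under a 9:3:4 ratio (total parts = 16):
  black: 569 × 9/16 = 320.0625
  chocolate: 569 × 3/16 = 106.6875
  yellow: 569 × 4/16 = 142.25
χ² = Σ (O − E)² / E
  black: (337 − 320.0625)² / 320.0625 = 0.8963
  chocolate: (108 − 106.6875)² / 106.6875 = 0.0161
  yellow: (124 − 142.25)² / 142.25 = 2.3414
χ² = 0.8963 + 0.0161 + 2.3414 = 3.2538 ≈ 3.254
Degrees of freedom = 3 − 1 = 2; critical value at α = 0.05 is 5.991.
Since 3.254 < 5.991, we fail to reject the null hypothesis — the data are consistent with the 9:3:4 ratio.

3.254; consistent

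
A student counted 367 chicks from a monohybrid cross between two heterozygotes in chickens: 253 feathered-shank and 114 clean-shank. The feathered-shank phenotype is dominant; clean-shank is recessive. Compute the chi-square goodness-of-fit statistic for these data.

For a monohybrid cross between heterozygotes with complete dominance, the expected phenotypic ratio is 3:1.
Expected counts for N = 367 under a 3:1 ratio (total parts = 4):
  feathered-shank: 367 × 3/4 = 275.25
  clean-shank: 367 × 1/4 = 91.75
χ² = Σ (O − E)² / E
  feathered-shank: (253 − 275.25)² / 275.25 = 1.7986
  clean-shank: (114 − 91.75)² / 91.75 = 5.3958
χ² = 1.7986 + 5.3958 = 7.1944 ≈ 7.194

7.194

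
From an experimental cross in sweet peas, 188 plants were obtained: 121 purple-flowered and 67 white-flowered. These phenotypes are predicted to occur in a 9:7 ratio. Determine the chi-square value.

Total ratio parts = 16. Expected numbers out of 188:
  purple-flowered: 188 × 9/16 = 105.75
  white-flowered: 188 × 7/16 = 82.25
χ² = Σ (O − E)² / E
  purple-flowered: (121 − 105.75)² / 105.75 = 2.1992
  white-flowered: (67 − 82.25)² / 82.25 = 2.8275
χ² = 2.1992 + 2.8275 = 5.0267 ≈ 5.027

5.027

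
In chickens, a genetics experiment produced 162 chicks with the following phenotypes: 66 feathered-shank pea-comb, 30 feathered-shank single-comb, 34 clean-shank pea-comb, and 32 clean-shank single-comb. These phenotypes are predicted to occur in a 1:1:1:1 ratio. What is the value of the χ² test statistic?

Expected counts for N = 162 under a 1:1:1:1 ratio (total parts = 4):
  feathered-shank pea-comb: 162 × 1/4 = 40.5
  feathered-shank single-comb: 162 × 1/4 = 40.5
  clean-shank pea-comb: 162 × 1/4 = 40.5
  clean-shank single-comb: 162 × 1/4 = 40.5
χ² = Σ (O − E)² / E
  feathered-shank pea-comb: (66 − 40.5)² / 40.5 = 16.0556
  feathered-shank single-comb: (30 − 40.5)² / 40.5 = 2.7222
  clean-shank pea-comb: (34 − 40.5)² / 40.5 = 1.0432
  clean-shank single-comb: (32 − 40.5)² / 40.5 = 1.7840
χ² = 16.0556 + 2.7222 + 1.0432 + 1.7840 = 21.605

21.605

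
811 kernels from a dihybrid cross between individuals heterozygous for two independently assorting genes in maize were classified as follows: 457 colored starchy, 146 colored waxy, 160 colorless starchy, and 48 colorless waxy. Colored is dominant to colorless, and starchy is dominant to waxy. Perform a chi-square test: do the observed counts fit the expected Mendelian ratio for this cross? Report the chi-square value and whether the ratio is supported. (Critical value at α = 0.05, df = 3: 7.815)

0.800; consistent

A dihybrid F₂ with independent assortment and complete dominance at both loci gives a 9:3:3:1 phenotypic ratio.
Expected counts for N = 811 under a 9:3:3:1 ratio (total parts = 16):
  colored starchy: 811 × 9/16 = 456.1875
  colored waxy: 811 × 3/16 = 152.0625
  colorless starchy: 811 × 3/16 = 152.0625
  colorless waxy: 811 × 1/16 = 50.6875
χ² = Σ (O − E)² / E
  colored starchy: (457 − 456.1875)² / 456.1875 = 0.0014
  colored waxy: (146 − 152.0625)² / 152.0625 = 0.2417
  colorless starchy: (160 − 152.0625)² / 152.0625 = 0.4143
  colorless waxy: (48 − 50.6875)² / 50.6875 = 0.1425
χ² = 0.0014 + 0.2417 + 0.4143 + 0.1425 = 0.7999 ≈ 0.800
Degrees of freedom = 4 − 1 = 3; critical value at α = 0.05 is 7.815.
Since 0.800 < 7.815, we fail to reject the null hypothesis — the data are consistent with the 9:3:3:1 ratio.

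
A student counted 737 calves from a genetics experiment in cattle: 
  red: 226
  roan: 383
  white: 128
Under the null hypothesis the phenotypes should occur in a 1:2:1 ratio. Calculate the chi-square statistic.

Total ratio parts = 4. Expected numbers out of 737:
  red: 737 × 1/4 = 184.25
  roan: 737 × 2/4 = 368.5
  white: 737 × 1/4 = 184.25
χ² = Σ (O − E)² / E
  red: (226 − 184.25)² / 184.25 = 9.4603
  roan: (383 − 368.5)² / 368.5 = 0.5706
  white: (128 − 184.25)² / 184.25 = 17.1727
χ² = 9.4603 + 0.5706 + 17.1727 = 27.2036 ≈ 27.204

27.204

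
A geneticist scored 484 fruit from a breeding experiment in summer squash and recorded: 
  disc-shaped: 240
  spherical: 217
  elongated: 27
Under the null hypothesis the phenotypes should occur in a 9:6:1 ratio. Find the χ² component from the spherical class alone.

Total ratio parts = 16. Expected numbers out of 484:
  disc-shaped: 484 × 9/16 = 272.25
  spherical: 484 × 6/16 = 181.5
  elongated: 484 × 1/16 = 30.25
Contribution of spherical: (217 − 181.5)² / 181.5 = 6.9435

6.944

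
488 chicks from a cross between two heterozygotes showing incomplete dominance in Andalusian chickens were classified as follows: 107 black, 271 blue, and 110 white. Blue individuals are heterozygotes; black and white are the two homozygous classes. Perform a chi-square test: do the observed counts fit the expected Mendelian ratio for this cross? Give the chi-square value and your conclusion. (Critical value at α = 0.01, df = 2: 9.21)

With incomplete dominance, a heterozygote × heterozygote cross gives a 1:2:1 phenotypic ratio.
Under the 1:2:1 hypothesis (Σ ratio = 4, N = 488):
  black: 488 × 1/4 = 122
  blue: 488 × 2/4 = 244
  white: 488 × 1/4 = 122
χ² = Σ (O − E)² / E
  black: (107 − 122)² / 122 = 1.8443
  blue: (271 − 244)² / 244 = 2.9877
  white: (110 − 122)² / 122 = 1.1803
χ² = 1.8443 + 2.9877 + 1.1803 = 6.0123 ≈ 6.012
Degrees of freedom = 3 − 1 = 2; critical value at α = 0.01 is 9.21.
Since 6.012 < 9.21, we fail to reject the null hypothesis — the data are consistent with the 1:2:1 ratio.

6.012; consistent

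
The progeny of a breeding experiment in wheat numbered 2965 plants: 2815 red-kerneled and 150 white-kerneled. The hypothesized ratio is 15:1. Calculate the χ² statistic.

7.178

Total ratio parts = 16. Expected numbers out of 2965:
  red-kerneled: 2965 × 15/16 = 2779.6875
  white-kerneled: 2965 × 1/16 = 185.3125
χ² = Σ (O − E)² / E
  red-kerneled: (2815 − 2779.6875)² / 2779.6875 = 0.4486
  white-kerneled: (150 − 185.3125)² / 185.3125 = 6.7290
χ² = 0.4486 + 6.7290 = 7.1776 ≈ 7.178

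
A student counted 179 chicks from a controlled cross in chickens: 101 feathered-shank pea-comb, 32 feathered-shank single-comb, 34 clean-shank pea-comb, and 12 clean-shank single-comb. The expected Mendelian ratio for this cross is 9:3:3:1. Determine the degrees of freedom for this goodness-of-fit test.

A goodness-of-fit test with 4 phenotype classes has df = 4 − 1 = 3.

3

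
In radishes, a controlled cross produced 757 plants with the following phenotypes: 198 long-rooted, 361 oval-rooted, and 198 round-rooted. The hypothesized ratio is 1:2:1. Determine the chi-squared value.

Expected counts for N = 757 under a 1:2:1 ratio (total parts = 4):
  long-rooted: 757 × 1/4 = 189.25
  oval-rooted: 757 × 2/4 = 378.5
  round-rooted: 757 × 1/4 = 189.25
χ² = Σ (O − E)² / E
  long-rooted: (198 − 189.25)² / 189.25 = 0.4046
  oval-rooted: (361 − 378.5)² / 378.5 = 0.8091
  round-rooted: (198 − 189.25)² / 189.25 = 0.4046
χ² = 0.4046 + 0.8091 + 0.4046 = 1.6183 ≈ 1.618

1.618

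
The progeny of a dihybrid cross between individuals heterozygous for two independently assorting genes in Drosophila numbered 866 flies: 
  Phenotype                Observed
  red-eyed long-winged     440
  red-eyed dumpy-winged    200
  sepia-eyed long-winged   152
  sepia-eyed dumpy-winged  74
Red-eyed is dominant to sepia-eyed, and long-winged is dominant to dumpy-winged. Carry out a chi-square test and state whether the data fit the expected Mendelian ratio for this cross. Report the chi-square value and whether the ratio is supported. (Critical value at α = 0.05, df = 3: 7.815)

21.238; not consistent

A dihybrid F₂ with independent assortment and complete dominance at both loci gives a 9:3:3:1 phenotypic ratio.
Total ratio parts = 16. Expected numbers out of 866:
  red-eyed long-winged: 866 × 9/16 = 487.125
  red-eyed dumpy-winged: 866 × 3/16 = 162.375
  sepia-eyed long-winged: 866 × 3/16 = 162.375
  sepia-eyed dumpy-winged: 866 × 1/16 = 54.125
χ² = Σ (O − E)² / E
  red-eyed long-winged: (440 − 487.125)² / 487.125 = 4.5589
  red-eyed dumpy-winged: (200 − 162.375)² / 162.375 = 8.7183
  sepia-eyed long-winged: (152 − 162.375)² / 162.375 = 0.6629
  sepia-eyed dumpy-winged: (74 − 54.125)² / 54.125 = 7.2982
χ² = 4.5589 + 8.7183 + 0.6629 + 7.2982 = 21.2383 ≈ 21.238
Degrees of freedom = 4 − 1 = 3; critical value at α = 0.05 is 7.815.
Since 21.238 > 7.815, we reject the null hypothesis — the data do not fit the 9:3:3:1 ratio.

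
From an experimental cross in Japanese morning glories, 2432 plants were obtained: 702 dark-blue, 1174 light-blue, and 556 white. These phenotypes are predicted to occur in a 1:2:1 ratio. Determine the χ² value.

20.431

Total ratio parts = 4. Expected numbers out of 2432:
  dark-blue: 2432 × 1/4 = 608
  light-blue: 2432 × 2/4 = 1216
  white: 2432 × 1/4 = 608
χ² = Σ (O − E)² / E
  dark-blue: (702 − 608)² / 608 = 14.5329
  light-blue: (1174 − 1216)² / 1216 = 1.4507
  white: (556 − 608)² / 608 = 4.4474
χ² = 14.5329 + 1.4507 + 4.4474 = 20.431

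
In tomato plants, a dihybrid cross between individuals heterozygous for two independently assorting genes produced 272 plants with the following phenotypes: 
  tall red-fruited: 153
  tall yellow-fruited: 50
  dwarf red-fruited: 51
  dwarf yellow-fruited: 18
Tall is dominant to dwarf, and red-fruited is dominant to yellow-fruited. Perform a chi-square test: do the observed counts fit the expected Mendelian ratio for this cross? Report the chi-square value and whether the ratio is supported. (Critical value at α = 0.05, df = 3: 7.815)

0.078; consistent

A dihybrid F₂ with independent assortment and complete dominance at both loci gives a 9:3:3:1 phenotypic ratio.
Total ratio parts = 16. Expected numbers out of 272:
  tall red-fruited: 272 × 9/16 = 153
  tall yellow-fruited: 272 × 3/16 = 51
  dwarf red-fruited: 272 × 3/16 = 51
  dwarf yellow-fruited: 272 × 1/16 = 17
χ² = Σ (O − E)² / E
  tall red-fruited: (153 − 153)² / 153 = 0.0000
  tall yellow-fruited: (50 − 51)² / 51 = 0.0196
  dwarf red-fruited: (51 − 51)² / 51 = 0.0000
  dwarf yellow-fruited: (18 − 17)² / 17 = 0.0588
χ² = 0.0000 + 0.0196 + 0.0000 + 0.0588 = 0.0784 ≈ 0.078
Degrees of freedom = 4 − 1 = 3; critical value at α = 0.05 is 7.815.
Since 0.078 < 7.815, we fail to reject the null hypothesis — the data are consistent with the 9:3:3:1 ratio.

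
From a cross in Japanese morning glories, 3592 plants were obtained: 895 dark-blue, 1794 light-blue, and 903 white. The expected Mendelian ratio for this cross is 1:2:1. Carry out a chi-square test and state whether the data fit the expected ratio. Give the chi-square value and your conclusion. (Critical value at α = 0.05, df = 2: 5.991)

0.040; consistent

Expected counts for N = 3592 under a 1:2:1 ratio (total parts = 4):
  dark-blue: 3592 × 1/4 = 898
  light-blue: 3592 × 2/4 = 1796
  white: 3592 × 1/4 = 898
χ² = Σ (O − E)² / E
  dark-blue: (895 − 898)² / 898 = 0.0100
  light-blue: (1794 − 1796)² / 1796 = 0.0022
  white: (903 − 898)² / 898 = 0.0278
χ² = 0.0100 + 0.0022 + 0.0278 = 0.040
Degrees of freedom = 3 − 1 = 2; critical value at α = 0.05 is 5.991.
Since 0.040 < 5.991, we fail to reject the null hypothesis — the data are consistent with the 1:2:1 ratio.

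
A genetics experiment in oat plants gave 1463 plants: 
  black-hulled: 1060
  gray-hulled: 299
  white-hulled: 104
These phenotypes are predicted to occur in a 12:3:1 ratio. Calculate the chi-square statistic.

Expected counts for N = 1463 under a 12:3:1 ratio (total parts = 16):
  black-hulled: 1463 × 12/16 = 1097.25
  gray-hulled: 1463 × 3/16 = 274.3125
  white-hulled: 1463 × 1/16 = 91.4375
χ² = Σ (O − E)² / E
  black-hulled: (1060 − 1097.25)² / 1097.25 = 1.2646
  gray-hulled: (299 − 274.3125)² / 274.3125 = 2.2218
  white-hulled: (104 − 91.4375)² / 91.4375 = 1.7259
χ² = 1.2646 + 2.2218 + 1.7259 = 5.2123 ≈ 5.212

5.212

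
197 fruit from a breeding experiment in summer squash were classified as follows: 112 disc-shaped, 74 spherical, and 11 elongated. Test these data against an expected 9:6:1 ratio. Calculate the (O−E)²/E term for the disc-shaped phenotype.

0.013

Under the 9:6:1 hypothesis (Σ ratio = 16, N = 197):
  disc-shaped: 197 × 9/16 = 110.8125
  spherical: 197 × 6/16 = 73.875
  elongated: 197 × 1/16 = 12.3125
Contribution of disc-shaped: (112 − 110.8125)² / 110.8125 = 0.0127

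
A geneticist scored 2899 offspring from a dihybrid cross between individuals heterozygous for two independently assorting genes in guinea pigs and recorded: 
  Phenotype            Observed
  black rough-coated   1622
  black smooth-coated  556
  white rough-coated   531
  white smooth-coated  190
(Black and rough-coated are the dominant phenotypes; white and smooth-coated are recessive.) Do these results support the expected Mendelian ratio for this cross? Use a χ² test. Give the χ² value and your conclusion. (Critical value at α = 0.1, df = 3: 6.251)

A dihybrid F₂ with independent assortment and complete dominance at both loci gives a 9:3:3:1 phenotypic ratio.
Total ratio parts = 16. Expected numbers out of 2899:
  black rough-coated: 2899 × 9/16 = 1630.6875
  black smooth-coated: 2899 × 3/16 = 543.5625
  white rough-coated: 2899 × 3/16 = 543.5625
  white smooth-coated: 2899 × 1/16 = 181.1875
χ² = Σ (O − E)² / E
  black rough-coated: (1622 − 1630.6875)² / 1630.6875 = 0.0463
  black smooth-coated: (556 − 543.5625)² / 543.5625 = 0.2846
  white rough-coated: (531 − 543.5625)² / 543.5625 = 0.2903
  white smooth-coated: (190 − 181.1875)² / 181.1875 = 0.4286
χ² = 0.0463 + 0.2846 + 0.2903 + 0.4286 = 1.0498 ≈ 1.050
Degrees of freedom = 4 − 1 = 3; critical value at α = 0.1 is 6.251.
Since 1.050 < 6.251, we fail to reject the null hypothesis — the data are consistent with the 9:3:3:1 ratio.

1.050; consistent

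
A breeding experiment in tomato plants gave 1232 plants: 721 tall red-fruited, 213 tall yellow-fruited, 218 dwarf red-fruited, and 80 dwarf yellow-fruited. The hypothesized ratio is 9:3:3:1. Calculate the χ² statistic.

Total ratio parts = 16. Expected numbers out of 1232:
  tall red-fruited: 1232 × 9/16 = 693
  tall yellow-fruited: 1232 × 3/16 = 231
  dwarf red-fruited: 1232 × 3/16 = 231
  dwarf yellow-fruited: 1232 × 1/16 = 77
χ² = Σ (O − E)² / E
  tall red-fruited: (721 − 693)² / 693 = 1.1313
  tall yellow-fruited: (213 − 231)² / 231 = 1.4026
  dwarf red-fruited: (218 − 231)² / 231 = 0.7316
  dwarf yellow-fruited: (80 − 77)² / 77 = 0.1169
χ² = 1.1313 + 1.4026 + 0.7316 + 0.1169 = 3.3824 ≈ 3.382

3.382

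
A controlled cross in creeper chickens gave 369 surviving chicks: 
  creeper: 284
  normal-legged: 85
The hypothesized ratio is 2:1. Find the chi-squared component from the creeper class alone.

Expected counts for N = 369 under a 2:1 ratio (total parts = 3):
  creeper: 369 × 2/3 = 246
  normal-legged: 369 × 1/3 = 123
Contribution of creeper: (284 − 246)² / 246 = 5.8699

5.870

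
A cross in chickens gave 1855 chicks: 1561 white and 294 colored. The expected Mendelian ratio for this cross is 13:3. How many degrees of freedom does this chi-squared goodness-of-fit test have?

1

A goodness-of-fit test with 2 phenotype classes has df = 2 − 1 = 1.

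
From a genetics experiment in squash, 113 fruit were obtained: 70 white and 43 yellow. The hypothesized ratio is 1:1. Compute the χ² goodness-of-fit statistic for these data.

Expected counts for N = 113 under a 1:1 ratio (total parts = 2):
  white: 113 × 1/2 = 56.5
  yellow: 113 × 1/2 = 56.5
χ² = Σ (O − E)² / E
  white: (70 − 56.5)² / 56.5 = 3.2257
  yellow: (43 − 56.5)² / 56.5 = 3.2257
χ² = 3.2257 + 3.2257 = 6.4514 ≈ 6.451

6.451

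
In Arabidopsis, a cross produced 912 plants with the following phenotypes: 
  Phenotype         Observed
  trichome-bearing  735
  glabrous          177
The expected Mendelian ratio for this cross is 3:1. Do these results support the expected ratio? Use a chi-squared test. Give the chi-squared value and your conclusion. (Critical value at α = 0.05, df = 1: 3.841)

15.211; not consistent

The 3:1 ratio has 4 parts, so with N = 912 the expected counts are:
  trichome-bearing: 912 × 3/4 = 684
  glabrous: 912 × 1/4 = 228
χ² = Σ (O − E)² / E
  trichome-bearing: (735 − 684)² / 684 = 3.8026
  glabrous: (177 − 228)² / 228 = 11.4079
χ² = 3.8026 + 11.4079 = 15.2105 ≈ 15.211
Degrees of freedom = 2 − 1 = 1; critical value at α = 0.05 is 3.841.
Since 15.211 > 3.841, we reject the null hypothesis — the data do not fit the 3:1 ratio.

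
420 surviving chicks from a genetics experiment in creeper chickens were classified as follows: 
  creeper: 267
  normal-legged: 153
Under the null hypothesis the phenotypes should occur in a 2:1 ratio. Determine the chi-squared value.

Under the 2:1 hypothesis (Σ ratio = 3, N = 420):
  creeper: 420 × 2/3 = 280
  normal-legged: 420 × 1/3 = 140
χ² = Σ (O − E)² / E
  creeper: (267 − 280)² / 280 = 0.6036
  normal-legged: (153 − 140)² / 140 = 1.2071
χ² = 0.6036 + 1.2071 = 1.8107 ≈ 1.811

1.811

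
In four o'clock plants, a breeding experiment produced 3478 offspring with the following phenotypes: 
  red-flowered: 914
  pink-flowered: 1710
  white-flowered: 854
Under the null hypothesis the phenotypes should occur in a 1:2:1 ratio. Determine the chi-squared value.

Expected counts for N = 3478 under a 1:2:1 ratio (total parts = 4):
  red-flowered: 3478 × 1/4 = 869.5
  pink-flowered: 3478 × 2/4 = 1739
  white-flowered: 3478 × 1/4 = 869.5
χ² = Σ (O − E)² / E
  red-flowered: (914 − 869.5)² / 869.5 = 2.2775
  pink-flowered: (1710 − 1739)² / 1739 = 0.4836
  white-flowered: (854 − 869.5)² / 869.5 = 0.2763
χ² = 2.2775 + 0.4836 + 0.2763 = 3.0374 ≈ 3.037

3.037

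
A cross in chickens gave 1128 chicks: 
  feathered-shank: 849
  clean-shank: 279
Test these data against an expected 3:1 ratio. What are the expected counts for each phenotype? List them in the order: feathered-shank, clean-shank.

Total ratio parts = 4. Expected numbers out of 1128:
  feathered-shank: 1128 × 3/4 = 846
  clean-shank: 1128 × 1/4 = 282

846, 282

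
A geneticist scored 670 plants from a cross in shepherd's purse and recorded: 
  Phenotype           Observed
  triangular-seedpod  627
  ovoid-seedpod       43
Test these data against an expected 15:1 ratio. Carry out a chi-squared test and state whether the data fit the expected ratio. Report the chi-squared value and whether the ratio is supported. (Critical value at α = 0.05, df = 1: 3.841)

0.032; consistent

The 15:1 ratio has 16 parts, so with N = 670 the expected counts are:
  triangular-seedpod: 670 × 15/16 = 628.125
  ovoid-seedpod: 670 × 1/16 = 41.875
χ² = Σ (O − E)² / E
  triangular-seedpod: (627 − 628.125)² / 628.125 = 0.0020
  ovoid-seedpod: (43 − 41.875)² / 41.875 = 0.0302
χ² = 0.0020 + 0.0302 = 0.0322 ≈ 0.032
Degrees of freedom = 2 − 1 = 1; critical value at α = 0.05 is 3.841.
Since 0.032 < 3.841, we fail to reject the null hypothesis — the data are consistent with the 15:1 ratio.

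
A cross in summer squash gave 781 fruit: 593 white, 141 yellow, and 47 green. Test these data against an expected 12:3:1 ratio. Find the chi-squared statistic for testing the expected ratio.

0.359

The 12:3:1 ratio has 16 parts, so with N = 781 the expected counts are:
  white: 781 × 12/16 = 585.75
  yellow: 781 × 3/16 = 146.4375
  green: 781 × 1/16 = 48.8125
χ² = Σ (O − E)² / E
  white: (593 − 585.75)² / 585.75 = 0.0897
  yellow: (141 − 146.4375)² / 146.4375 = 0.2019
  green: (47 − 48.8125)² / 48.8125 = 0.0673
χ² = 0.0897 + 0.2019 + 0.0673 = 0.3589 ≈ 0.359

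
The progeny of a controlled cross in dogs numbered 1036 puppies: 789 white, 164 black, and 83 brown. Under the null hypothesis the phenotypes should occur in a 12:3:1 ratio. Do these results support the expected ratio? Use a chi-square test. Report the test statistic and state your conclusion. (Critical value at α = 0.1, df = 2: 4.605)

Under the 12:3:1 hypothesis (Σ ratio = 16, N = 1036):
  white: 1036 × 12/16 = 777
  black: 1036 × 3/16 = 194.25
  brown: 1036 × 1/16 = 64.75
χ² = Σ (O − E)² / E
  white: (789 − 777)² / 777 = 0.1853
  black: (164 − 194.25)² / 194.25 = 4.7107
  brown: (83 − 64.75)² / 64.75 = 5.1438
χ² = 0.1853 + 4.7107 + 5.1438 = 10.0398 ≈ 10.040
Degrees of freedom = 3 − 1 = 2; critical value at α = 0.1 is 4.605.
Since 10.040 > 4.605, we reject the null hypothesis — the data do not fit the 12:3:1 ratio.

10.040; not consistent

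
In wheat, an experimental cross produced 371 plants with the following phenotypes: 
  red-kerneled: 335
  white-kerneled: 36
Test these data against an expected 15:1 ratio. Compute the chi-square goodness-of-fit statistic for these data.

Total ratio parts = 16. Expected numbers out of 371:
  red-kerneled: 371 × 15/16 = 347.8125
  white-kerneled: 371 × 1/16 = 23.1875
χ² = Σ (O − E)² / E
  red-kerneled: (335 − 347.8125)² / 347.8125 = 0.4720
  white-kerneled: (36 − 23.1875)² / 23.1875 = 7.0797
χ² = 0.4720 + 7.0797 = 7.5517 ≈ 7.552

7.552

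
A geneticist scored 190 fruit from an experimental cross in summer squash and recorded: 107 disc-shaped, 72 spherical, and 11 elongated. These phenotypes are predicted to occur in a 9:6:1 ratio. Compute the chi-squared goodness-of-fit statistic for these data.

The 9:6:1 ratio has 16 parts, so with N = 190 the expected counts are:
  disc-shaped: 190 × 9/16 = 106.875
  spherical: 190 × 6/16 = 71.25
  elongated: 190 × 1/16 = 11.875
χ² = Σ (O − E)² / E
  disc-shaped: (107 − 106.875)² / 106.875 = 0.0001
  spherical: (72 − 71.25)² / 71.25 = 0.0079
  elongated: (11 − 11.875)² / 11.875 = 0.0645
χ² = 0.0001 + 0.0079 + 0.0645 = 0.0725 ≈ 0.073

0.073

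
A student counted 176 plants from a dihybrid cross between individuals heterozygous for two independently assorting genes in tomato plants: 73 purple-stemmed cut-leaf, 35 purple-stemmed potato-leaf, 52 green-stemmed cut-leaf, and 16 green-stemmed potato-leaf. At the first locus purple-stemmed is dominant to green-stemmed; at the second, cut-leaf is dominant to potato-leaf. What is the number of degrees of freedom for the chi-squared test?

A dihybrid F₂ with independent assortment and complete dominance at both loci gives a 9:3:3:1 phenotypic ratio.
A goodness-of-fit test with 4 phenotype classes has df = 4 − 1 = 3.

3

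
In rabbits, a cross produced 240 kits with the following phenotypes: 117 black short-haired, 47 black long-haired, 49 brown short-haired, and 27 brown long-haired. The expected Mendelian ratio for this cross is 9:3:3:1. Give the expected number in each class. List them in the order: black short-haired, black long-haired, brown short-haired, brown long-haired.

135, 45, 45, 15

Total ratio parts = 16. Expected numbers out of 240:
  black short-haired: 240 × 9/16 = 135
  black long-haired: 240 × 3/16 = 45
  brown short-haired: 240 × 3/16 = 45
  brown long-haired: 240 × 1/16 = 15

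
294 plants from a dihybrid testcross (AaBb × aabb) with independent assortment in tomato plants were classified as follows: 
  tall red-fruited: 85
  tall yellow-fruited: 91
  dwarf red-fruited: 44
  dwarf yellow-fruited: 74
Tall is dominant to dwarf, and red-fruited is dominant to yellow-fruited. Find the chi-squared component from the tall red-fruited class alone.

A dihybrid testcross with independent assortment gives a 1:1:1:1 ratio.
Under the 1:1:1:1 hypothesis (Σ ratio = 4, N = 294):
  tall red-fruited: 294 × 1/4 = 73.5
  tall yellow-fruited: 294 × 1/4 = 73.5
  dwarf red-fruited: 294 × 1/4 = 73.5
  dwarf yellow-fruited: 294 × 1/4 = 73.5
Contribution of tall red-fruited: (85 − 73.5)² / 73.5 = 1.7993

1.799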